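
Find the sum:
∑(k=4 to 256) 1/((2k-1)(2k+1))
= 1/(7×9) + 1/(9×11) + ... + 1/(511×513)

Partial fractions: 1/((2k-1)(2k+1)) = (1/2)[1/(2k-1) - 1/(2k+1)]
The series telescopes:
= (1/2)[1/7 - 1/513]
= 253/3591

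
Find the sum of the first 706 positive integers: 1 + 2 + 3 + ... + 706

Formula: ∑k = n(n+1)/2
= 706×707/2
= 499142/2
= 249571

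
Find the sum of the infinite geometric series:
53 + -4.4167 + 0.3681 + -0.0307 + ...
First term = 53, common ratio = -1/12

For |r| < 1, S = a / (1 - r)
S = 53 / (1 - (-1/12))
S = 53 / (13/12)
S = 636/13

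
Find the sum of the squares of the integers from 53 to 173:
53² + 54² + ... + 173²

Use ∑_{k=1}^{n} k² = n(n+1)(2n+1)/6, then subtract the first 52 terms.
∑_{k=1}^{173} k² = 173×174×347/6 = 1740899
∑_{k=1}^{52} k² = 52×53×105/6 = 48230
∑_{k=53}^{173} k² = 1740899 - 48230 = 1692669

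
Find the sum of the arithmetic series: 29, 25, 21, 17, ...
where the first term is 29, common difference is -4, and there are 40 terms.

Sₙ = n/2 × (first + last)
Last term = a + (n-1)d = 29 + (40-1)×(-4) = -127
S_40 = 40/2 × (29 + (-127))
S_40 = 40/2 × (-98) = -1960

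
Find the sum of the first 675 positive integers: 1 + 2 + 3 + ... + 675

Formula: ∑k = n(n+1)/2
= 675×676/2
= 456300/2
= 228150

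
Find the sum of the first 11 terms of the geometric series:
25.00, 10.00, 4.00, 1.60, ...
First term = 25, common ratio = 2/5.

Sₙ = a(1 - rⁿ) / (1 - r)
S_11 = 25(1 - (2/5)^11) / (1 - (2/5))
S_11 = 25(1 - (2048/48828125)) / (3/5)
S_11 = 16275359/390625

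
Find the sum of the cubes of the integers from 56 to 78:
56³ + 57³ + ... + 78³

Use ∑_{k=1}^{n} k³ = [n(n+1)/2]², then subtract the first 55 terms.
∑_{k=1}^{78} k³ = [78×79/2]² = 3081² = 9492561
∑_{k=1}^{55} k³ = [55×56/2]² = 1540² = 2371600
∑_{k=56}^{78} k³ = 9492561 - 2371600 = 7120961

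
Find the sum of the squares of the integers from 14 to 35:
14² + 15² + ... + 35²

Use ∑_{k=1}^{n} k² = n(n+1)(2n+1)/6, then subtract the first 13 terms.
∑_{k=1}^{35} k² = 35×36×71/6 = 14910
∑_{k=1}^{13} k² = 13×14×27/6 = 819
∑_{k=14}^{35} k² = 14910 - 819 = 14091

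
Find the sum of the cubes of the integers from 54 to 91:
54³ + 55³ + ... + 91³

Use ∑_{k=1}^{n} k³ = [n(n+1)/2]², then subtract the first 53 terms.
∑_{k=1}^{91} k³ = [91×92/2]² = 4186² = 17522596
∑_{k=1}^{53} k³ = [53×54/2]² = 1431² = 2047761
∑_{k=54}^{91} k³ = 17522596 - 2047761 = 15474835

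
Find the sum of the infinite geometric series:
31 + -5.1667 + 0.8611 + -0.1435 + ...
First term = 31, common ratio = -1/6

For |r| < 1, S = a / (1 - r)
S = 31 / (1 - (-1/6))
S = 31 / (7/6)
S = 186/7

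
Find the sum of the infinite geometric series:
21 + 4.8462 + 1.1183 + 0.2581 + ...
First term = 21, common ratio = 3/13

For |r| < 1, S = a / (1 - r)
S = 21 / (1 - (3/13))
S = 21 / (10/13)
S = 273/10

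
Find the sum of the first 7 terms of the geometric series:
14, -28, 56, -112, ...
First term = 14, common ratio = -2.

Sₙ = a(1 - rⁿ) / (1 - r)
S_7 = 14(1 - (-2)^7) / (1 - (-2))
S_7 = 14(1 - (-128)) / (3)
S_7 = 602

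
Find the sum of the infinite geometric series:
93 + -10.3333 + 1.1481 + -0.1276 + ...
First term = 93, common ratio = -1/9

For |r| < 1, S = a / (1 - r)
S = 93 / (1 - (-1/9))
S = 93 / (10/9)
S = 837/10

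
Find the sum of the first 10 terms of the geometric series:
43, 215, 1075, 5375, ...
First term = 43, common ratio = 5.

Sₙ = a(1 - rⁿ) / (1 - r)
S_10 = 43(1 - 5^10) / (1 - 5)
S_10 = 43(1 - 9765625) / (-4)
S_10 = 104980458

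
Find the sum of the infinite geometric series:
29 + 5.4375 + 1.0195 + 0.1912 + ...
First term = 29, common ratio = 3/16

For |r| < 1, S = a / (1 - r)
S = 29 / (1 - (3/16))
S = 29 / (13/16)
S = 464/13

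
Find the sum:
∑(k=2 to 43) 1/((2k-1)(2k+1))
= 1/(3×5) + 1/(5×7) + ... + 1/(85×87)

Partial fractions: 1/((2k-1)(2k+1)) = (1/2)[1/(2k-1) - 1/(2k+1)]
The series telescopes:
= (1/2)[1/3 - 1/87]
= 14/87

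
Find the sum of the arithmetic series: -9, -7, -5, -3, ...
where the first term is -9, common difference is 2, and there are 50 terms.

Sₙ = n/2 × (first + last)
Last term = a + (n-1)d = -9 + (50-1)×2 = 89
S_50 = 50/2 × (-9 + 89)
S_50 = 50/2 × 80 = 2000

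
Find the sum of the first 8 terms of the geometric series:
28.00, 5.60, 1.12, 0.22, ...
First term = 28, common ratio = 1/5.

Sₙ = a(1 - rⁿ) / (1 - r)
S_8 = 28(1 - (1/5)^8) / (1 - (1/5))
S_8 = 28(1 - (1/390625)) / (4/5)
S_8 = 2734368/78125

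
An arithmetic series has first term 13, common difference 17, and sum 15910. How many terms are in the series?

Using S = n/2 × [2a + (n-1)d]
15910 = n/2 × [2(13) + (n-1)(17)]
15910 = n/2 × [26 + 17n - 17]
31820 = n × [9 + 17n]
17n² + (9)n - 31820 = 0
Discriminant: Δ = (9)² - 4(17)(-31820) = 81 + 2163760 = 2163841
√Δ = 1471
n = [-(9) + √Δ] / (2·17) = (-9 + 1471) / 34 = 1462 / 34 = 43
(The negative root is discarded since n must be a positive integer.)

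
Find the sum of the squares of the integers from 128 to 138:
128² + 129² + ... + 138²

Use ∑_{k=1}^{n} k² = n(n+1)(2n+1)/6, then subtract the first 127 terms.
∑_{k=1}^{138} k² = 138×139×277/6 = 885569
∑_{k=1}^{127} k² = 127×128×255/6 = 690880
∑_{k=128}^{138} k² = 885569 - 690880 = 194689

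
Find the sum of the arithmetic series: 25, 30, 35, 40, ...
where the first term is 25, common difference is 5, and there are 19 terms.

Sₙ = n/2 × (first + last)
Last term = a + (n-1)d = 25 + (19-1)×5 = 115
S_19 = 19/2 × (25 + 115)
S_19 = 19/2 × 140 = 1330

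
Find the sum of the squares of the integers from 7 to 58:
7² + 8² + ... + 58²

Use ∑_{k=1}^{n} k² = n(n+1)(2n+1)/6, then subtract the first 6 terms.
∑_{k=1}^{58} k² = 58×59×117/6 = 66729
∑_{k=1}^{6} k² = 6×7×13/6 = 91
∑_{k=7}^{58} k² = 66729 - 91 = 66638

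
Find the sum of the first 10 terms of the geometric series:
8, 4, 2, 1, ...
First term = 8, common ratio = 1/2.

Sₙ = a(1 - rⁿ) / (1 - r)
S_10 = 8(1 - (1/2)^10) / (1 - (1/2))
S_10 = 8(1 - (1/1024)) / (1/2)
S_10 = 1023/64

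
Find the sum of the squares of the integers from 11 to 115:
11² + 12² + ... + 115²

Use ∑_{k=1}^{n} k² = n(n+1)(2n+1)/6, then subtract the first 10 terms.
∑_{k=1}^{115} k² = 115×116×231/6 = 513590
∑_{k=1}^{10} k² = 10×11×21/6 = 385
∑_{k=11}^{115} k² = 513590 - 385 = 513205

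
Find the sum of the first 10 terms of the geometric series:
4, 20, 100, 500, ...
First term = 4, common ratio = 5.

Sₙ = a(1 - rⁿ) / (1 - r)
S_10 = 4(1 - 5^10) / (1 - 5)
S_10 = 4(1 - 9765625) / (-4)
S_10 = 9765624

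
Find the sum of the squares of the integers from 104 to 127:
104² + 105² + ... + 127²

Use ∑_{k=1}^{n} k² = n(n+1)(2n+1)/6, then subtract the first 103 terms.
∑_{k=1}^{127} k² = 127×128×255/6 = 690880
∑_{k=1}^{103} k² = 103×104×207/6 = 369564
∑_{k=104}^{127} k² = 690880 - 369564 = 321316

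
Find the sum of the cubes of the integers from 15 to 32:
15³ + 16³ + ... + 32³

Use ∑_{k=1}^{n} k³ = [n(n+1)/2]², then subtract the first 14 terms.
∑_{k=1}^{32} k³ = [32×33/2]² = 528² = 278784
∑_{k=1}^{14} k³ = [14×15/2]² = 105² = 11025
∑_{k=15}^{32} k³ = 278784 - 11025 = 267759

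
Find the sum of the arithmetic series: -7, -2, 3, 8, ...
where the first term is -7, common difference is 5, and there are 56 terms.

Sₙ = n/2 × (first + last)
Last term = a + (n-1)d = -7 + (56-1)×5 = 268
S_56 = 56/2 × (-7 + 268)
S_56 = 56/2 × 261 = 7308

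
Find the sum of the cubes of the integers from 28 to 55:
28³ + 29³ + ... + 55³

Use ∑_{k=1}^{n} k³ = [n(n+1)/2]², then subtract the first 27 terms.
∑_{k=1}^{55} k³ = [55×56/2]² = 1540² = 2371600
∑_{k=1}^{27} k³ = [27×28/2]² = 378² = 142884
∑_{k=28}^{55} k³ = 2371600 - 142884 = 2228716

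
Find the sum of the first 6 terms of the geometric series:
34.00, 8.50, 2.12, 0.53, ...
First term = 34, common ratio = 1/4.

Sₙ = a(1 - rⁿ) / (1 - r)
S_6 = 34(1 - (1/4)^6) / (1 - (1/4))
S_6 = 34(1 - (1/4096)) / (3/4)
S_6 = 23205/512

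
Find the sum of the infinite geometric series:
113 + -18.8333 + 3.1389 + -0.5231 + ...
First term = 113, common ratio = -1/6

For |r| < 1, S = a / (1 - r)
S = 113 / (1 - (-1/6))
S = 113 / (7/6)
S = 678/7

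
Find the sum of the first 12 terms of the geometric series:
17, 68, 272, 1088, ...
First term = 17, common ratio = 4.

Sₙ = a(1 - rⁿ) / (1 - r)
S_12 = 17(1 - 4^12) / (1 - 4)
S_12 = 17(1 - 16777216) / (-3)
S_12 = 95070885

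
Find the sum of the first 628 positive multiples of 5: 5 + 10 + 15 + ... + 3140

Factor out 5: = 5(1 + 2 + ... + 628) = 5 × n(n+1)/2
= 5 × 628×629/2
= 5 × 197506
= 987530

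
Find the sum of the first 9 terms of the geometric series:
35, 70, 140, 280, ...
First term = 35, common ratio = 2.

Sₙ = a(1 - rⁿ) / (1 - r)
S_9 = 35(1 - 2^9) / (1 - 2)
S_9 = 35(1 - 512) / (-1)
S_9 = 17885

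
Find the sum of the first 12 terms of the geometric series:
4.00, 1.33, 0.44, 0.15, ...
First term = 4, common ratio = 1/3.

Sₙ = a(1 - rⁿ) / (1 - r)
S_12 = 4(1 - (1/3)^12) / (1 - (1/3))
S_12 = 4(1 - (1/531441)) / (2/3)
S_12 = 1062880/177147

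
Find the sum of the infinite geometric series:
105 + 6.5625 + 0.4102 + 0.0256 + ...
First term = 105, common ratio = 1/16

For |r| < 1, S = a / (1 - r)
S = 105 / (1 - (1/16))
S = 105 / (15/16)
S = 112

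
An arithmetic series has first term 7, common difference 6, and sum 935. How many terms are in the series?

Using S = n/2 × [2a + (n-1)d]
935 = n/2 × [2(7) + (n-1)(6)]
935 = n/2 × [14 + 6n - 6]
1870 = n × [8 + 6n]
6n² + (8)n - 1870 = 0
Discriminant: Δ = (8)² - 4(6)(-1870) = 64 + 44880 = 44944
√Δ = 212
n = [-(8) + √Δ] / (2·6) = (-8 + 212) / 12 = 204 / 12 = 17
(The negative root is discarded since n must be a positive integer.)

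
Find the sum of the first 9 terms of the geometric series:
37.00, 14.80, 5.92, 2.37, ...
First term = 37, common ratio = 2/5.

Sₙ = a(1 - rⁿ) / (1 - r)
S_9 = 37(1 - (2/5)^9) / (1 - (2/5))
S_9 = 37(1 - (512/1953125)) / (3/5)
S_9 = 24082227/390625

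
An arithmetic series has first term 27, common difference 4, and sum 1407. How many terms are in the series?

Using S = n/2 × [2a + (n-1)d]
1407 = n/2 × [2(27) + (n-1)(4)]
1407 = n/2 × [54 + 4n - 4]
2814 = n × [50 + 4n]
4n² + (50)n - 2814 = 0
Discriminant: Δ = (50)² - 4(4)(-2814) = 2500 + 45024 = 47524
√Δ = 218
n = [-(50) + √Δ] / (2·4) = (-50 + 218) / 8 = 168 / 8 = 21
(The negative root is discarded since n must be a positive integer.)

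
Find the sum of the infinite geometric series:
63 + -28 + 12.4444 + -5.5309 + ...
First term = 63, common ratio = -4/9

For |r| < 1, S = a / (1 - r)
S = 63 / (1 - (-4/9))
S = 63 / (13/9)
S = 567/13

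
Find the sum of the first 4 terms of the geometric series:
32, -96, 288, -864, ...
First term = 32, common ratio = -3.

Sₙ = a(1 - rⁿ) / (1 - r)
S_4 = 32(1 - (-3)^4) / (1 - (-3))
S_4 = 32(1 - 81) / (4)
S_4 = -640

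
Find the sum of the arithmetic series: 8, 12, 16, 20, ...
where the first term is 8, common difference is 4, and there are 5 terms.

Sₙ = n/2 × (first + last)
Last term = a + (n-1)d = 8 + (5-1)×4 = 24
S_5 = 5/2 × (8 + 24)
S_5 = 5/2 × 32 = 80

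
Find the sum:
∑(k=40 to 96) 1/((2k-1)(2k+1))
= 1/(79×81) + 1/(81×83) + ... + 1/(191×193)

Partial fractions: 1/((2k-1)(2k+1)) = (1/2)[1/(2k-1) - 1/(2k+1)]
The series telescopes:
= (1/2)[1/79 - 1/193]
= 57/15247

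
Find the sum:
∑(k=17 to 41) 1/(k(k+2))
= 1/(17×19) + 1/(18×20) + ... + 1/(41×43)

Partial fractions: 1/(k(k+2)) = (1/2)[1/k - 1/(k+2)]
Telescoping leaves the first two and last two terms:
= (1/2)[1/17 + 1/18 - 1/42 - 1/43]
= 1550/46053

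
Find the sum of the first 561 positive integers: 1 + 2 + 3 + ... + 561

Formula: ∑k = n(n+1)/2
= 561×562/2
= 315282/2
= 157641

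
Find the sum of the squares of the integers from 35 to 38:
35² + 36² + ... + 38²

Use ∑_{k=1}^{n} k² = n(n+1)(2n+1)/6, then subtract the first 34 terms.
∑_{k=1}^{38} k² = 38×39×77/6 = 19019
∑_{k=1}^{34} k² = 34×35×69/6 = 13685
∑_{k=35}^{38} k² = 19019 - 13685 = 5334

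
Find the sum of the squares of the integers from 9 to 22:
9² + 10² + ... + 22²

Use ∑_{k=1}^{n} k² = n(n+1)(2n+1)/6, then subtract the first 8 terms.
∑_{k=1}^{22} k² = 22×23×45/6 = 3795
∑_{k=1}^{8} k² = 8×9×17/6 = 204
∑_{k=9}^{22} k² = 3795 - 204 = 3591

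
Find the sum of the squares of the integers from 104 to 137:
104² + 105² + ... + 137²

Use ∑_{k=1}^{n} k² = n(n+1)(2n+1)/6, then subtract the first 103 terms.
∑_{k=1}^{137} k² = 137×138×275/6 = 866525
∑_{k=1}^{103} k² = 103×104×207/6 = 369564
∑_{k=104}^{137} k² = 866525 - 369564 = 496961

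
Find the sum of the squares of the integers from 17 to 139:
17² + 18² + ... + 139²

Use ∑_{k=1}^{n} k² = n(n+1)(2n+1)/6, then subtract the first 16 terms.
∑_{k=1}^{139} k² = 139×140×279/6 = 904890
∑_{k=1}^{16} k² = 16×17×33/6 = 1496
∑_{k=17}^{139} k² = 904890 - 1496 = 903394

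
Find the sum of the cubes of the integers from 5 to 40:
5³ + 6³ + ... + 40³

Use ∑_{k=1}^{n} k³ = [n(n+1)/2]², then subtract the first 4 terms.
∑_{k=1}^{40} k³ = [40×41/2]² = 820² = 672400
∑_{k=1}^{4} k³ = [4×5/2]² = 10² = 100
∑_{k=5}^{40} k³ = 672400 - 100 = 672300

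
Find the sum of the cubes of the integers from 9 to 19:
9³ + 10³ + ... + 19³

Use ∑_{k=1}^{n} k³ = [n(n+1)/2]², then subtract the first 8 terms.
∑_{k=1}^{19} k³ = [19×20/2]² = 190² = 36100
∑_{k=1}^{8} k³ = [8×9/2]² = 36² = 1296
∑_{k=9}^{19} k³ = 36100 - 1296 = 34804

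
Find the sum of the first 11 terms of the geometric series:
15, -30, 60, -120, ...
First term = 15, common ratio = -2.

Sₙ = a(1 - rⁿ) / (1 - r)
S_11 = 15(1 - (-2)^11) / (1 - (-2))
S_11 = 15(1 - (-2048)) / (3)
S_11 = 10245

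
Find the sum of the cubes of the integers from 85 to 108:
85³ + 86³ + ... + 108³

Use ∑_{k=1}^{n} k³ = [n(n+1)/2]², then subtract the first 84 terms.
∑_{k=1}^{108} k³ = [108×109/2]² = 5886² = 34644996
∑_{k=1}^{84} k³ = [84×85/2]² = 3570² = 12744900
∑_{k=85}^{108} k³ = 34644996 - 12744900 = 21900096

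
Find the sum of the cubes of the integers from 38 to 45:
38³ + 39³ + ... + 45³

Use ∑_{k=1}^{n} k³ = [n(n+1)/2]², then subtract the first 37 terms.
∑_{k=1}^{45} k³ = [45×46/2]² = 1035² = 1071225
∑_{k=1}^{37} k³ = [37×38/2]² = 703² = 494209
∑_{k=38}^{45} k³ = 1071225 - 494209 = 577016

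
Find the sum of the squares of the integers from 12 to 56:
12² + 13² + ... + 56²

Use ∑_{k=1}^{n} k² = n(n+1)(2n+1)/6, then subtract the first 11 terms.
∑_{k=1}^{56} k² = 56×57×113/6 = 60116
∑_{k=1}^{11} k² = 11×12×23/6 = 506
∑_{k=12}^{56} k² = 60116 - 506 = 59610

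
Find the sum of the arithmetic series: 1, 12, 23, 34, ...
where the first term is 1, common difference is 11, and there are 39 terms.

Sₙ = n/2 × (first + last)
Last term = a + (n-1)d = 1 + (39-1)×11 = 419
S_39 = 39/2 × (1 + 419)
S_39 = 39/2 × 420 = 8190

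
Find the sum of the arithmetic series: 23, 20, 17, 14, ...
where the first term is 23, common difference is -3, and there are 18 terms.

Sₙ = n/2 × (first + last)
Last term = a + (n-1)d = 23 + (18-1)×(-3) = -28
S_18 = 18/2 × (23 + (-28))
S_18 = 18/2 × (-5) = -45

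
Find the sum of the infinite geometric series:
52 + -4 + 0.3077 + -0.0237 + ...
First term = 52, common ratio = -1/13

For |r| < 1, S = a / (1 - r)
S = 52 / (1 - (-1/13))
S = 52 / (14/13)
S = 338/7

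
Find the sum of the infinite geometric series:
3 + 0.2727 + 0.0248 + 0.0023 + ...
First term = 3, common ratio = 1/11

For |r| < 1, S = a / (1 - r)
S = 3 / (1 - (1/11))
S = 3 / (10/11)
S = 33/10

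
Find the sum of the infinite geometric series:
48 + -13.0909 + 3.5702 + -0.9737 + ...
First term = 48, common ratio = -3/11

For |r| < 1, S = a / (1 - r)
S = 48 / (1 - (-3/11))
S = 48 / (14/11)
S = 264/7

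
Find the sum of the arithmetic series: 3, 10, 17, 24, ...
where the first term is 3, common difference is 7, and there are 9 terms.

Sₙ = n/2 × (first + last)
Last term = a + (n-1)d = 3 + (9-1)×7 = 59
S_9 = 9/2 × (3 + 59)
S_9 = 9/2 × 62 = 279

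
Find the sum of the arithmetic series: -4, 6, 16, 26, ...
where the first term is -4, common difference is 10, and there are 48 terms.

Sₙ = n/2 × (first + last)
Last term = a + (n-1)d = -4 + (48-1)×10 = 466
S_48 = 48/2 × (-4 + 466)
S_48 = 48/2 × 462 = 11088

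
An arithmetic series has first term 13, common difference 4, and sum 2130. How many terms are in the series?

Using S = n/2 × [2a + (n-1)d]
2130 = n/2 × [2(13) + (n-1)(4)]
2130 = n/2 × [26 + 4n - 4]
4260 = n × [22 + 4n]
4n² + (22)n - 4260 = 0
Discriminant: Δ = (22)² - 4(4)(-4260) = 484 + 68160 = 68644
√Δ = 262
n = [-(22) + √Δ] / (2·4) = (-22 + 262) / 8 = 240 / 8 = 30
(The negative root is discarded since n must be a positive integer.)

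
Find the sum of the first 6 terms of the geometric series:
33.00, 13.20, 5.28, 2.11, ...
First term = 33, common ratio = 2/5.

Sₙ = a(1 - rⁿ) / (1 - r)
S_6 = 33(1 - (2/5)^6) / (1 - (2/5))
S_6 = 33(1 - (64/15625)) / (3/5)
S_6 = 171171/3125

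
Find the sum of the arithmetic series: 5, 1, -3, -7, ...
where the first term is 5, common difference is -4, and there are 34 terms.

Sₙ = n/2 × (first + last)
Last term = a + (n-1)d = 5 + (34-1)×(-4) = -127
S_34 = 34/2 × (5 + (-127))
S_34 = 34/2 × (-122) = -2074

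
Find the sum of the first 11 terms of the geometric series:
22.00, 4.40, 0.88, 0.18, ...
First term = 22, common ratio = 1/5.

Sₙ = a(1 - rⁿ) / (1 - r)
S_11 = 22(1 - (1/5)^11) / (1 - (1/5))
S_11 = 22(1 - (1/48828125)) / (4/5)
S_11 = 268554682/9765625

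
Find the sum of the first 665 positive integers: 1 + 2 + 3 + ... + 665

Formula: ∑k = n(n+1)/2
= 665×666/2
= 442890/2
= 221445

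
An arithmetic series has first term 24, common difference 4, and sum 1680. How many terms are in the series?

Using S = n/2 × [2a + (n-1)d]
1680 = n/2 × [2(24) + (n-1)(4)]
1680 = n/2 × [48 + 4n - 4]
3360 = n × [44 + 4n]
4n² + (44)n - 3360 = 0
Discriminant: Δ = (44)² - 4(4)(-3360) = 1936 + 53760 = 55696
√Δ = 236
n = [-(44) + √Δ] / (2·4) = (-44 + 236) / 8 = 192 / 8 = 24
(The negative root is discarded since n must be a positive integer.)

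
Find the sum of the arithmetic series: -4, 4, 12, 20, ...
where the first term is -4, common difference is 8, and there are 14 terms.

Sₙ = n/2 × (first + last)
Last term = a + (n-1)d = -4 + (14-1)×8 = 100
S_14 = 14/2 × (-4 + 100)
S_14 = 14/2 × 96 = 672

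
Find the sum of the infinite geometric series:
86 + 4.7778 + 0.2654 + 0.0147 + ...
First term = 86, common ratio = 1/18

For |r| < 1, S = a / (1 - r)
S = 86 / (1 - (1/18))
S = 86 / (17/18)
S = 1548/17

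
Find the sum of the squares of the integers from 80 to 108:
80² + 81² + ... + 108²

Use ∑_{k=1}^{n} k² = n(n+1)(2n+1)/6, then subtract the first 79 terms.
∑_{k=1}^{108} k² = 108×109×217/6 = 425754
∑_{k=1}^{79} k² = 79×80×159/6 = 167480
∑_{k=80}^{108} k² = 425754 - 167480 = 258274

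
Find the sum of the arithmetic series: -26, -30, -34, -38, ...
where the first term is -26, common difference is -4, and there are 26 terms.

Sₙ = n/2 × (first + last)
Last term = a + (n-1)d = -26 + (26-1)×(-4) = -126
S_26 = 26/2 × (-26 + (-126))
S_26 = 26/2 × (-152) = -1976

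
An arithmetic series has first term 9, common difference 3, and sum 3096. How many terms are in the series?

Using S = n/2 × [2a + (n-1)d]
3096 = n/2 × [2(9) + (n-1)(3)]
3096 = n/2 × [18 + 3n - 3]
6192 = n × [15 + 3n]
3n² + (15)n - 6192 = 0
Discriminant: Δ = (15)² - 4(3)(-6192) = 225 + 74304 = 74529
√Δ = 273
n = [-(15) + √Δ] / (2·3) = (-15 + 273) / 6 = 258 / 6 = 43
(The negative root is discarded since n must be a positive integer.)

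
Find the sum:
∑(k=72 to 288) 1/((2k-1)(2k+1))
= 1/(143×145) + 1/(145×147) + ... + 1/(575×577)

Partial fractions: 1/((2k-1)(2k+1)) = (1/2)[1/(2k-1) - 1/(2k+1)]
The series telescopes:
= (1/2)[1/143 - 1/577]
= 217/82511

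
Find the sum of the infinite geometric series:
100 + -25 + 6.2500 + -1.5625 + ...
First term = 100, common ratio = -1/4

For |r| < 1, S = a / (1 - r)
S = 100 / (1 - (-1/4))
S = 100 / (5/4)
S = 80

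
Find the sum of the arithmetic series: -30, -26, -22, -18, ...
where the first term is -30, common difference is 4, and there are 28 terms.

Sₙ = n/2 × (first + last)
Last term = a + (n-1)d = -30 + (28-1)×4 = 78
S_28 = 28/2 × (-30 + 78)
S_28 = 28/2 × 48 = 672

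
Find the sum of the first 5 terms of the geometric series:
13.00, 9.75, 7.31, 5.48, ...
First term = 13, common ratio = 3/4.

Sₙ = a(1 - rⁿ) / (1 - r)
S_5 = 13(1 - (3/4)^5) / (1 - (3/4))
S_5 = 13(1 - (243/1024)) / (1/4)
S_5 = 10153/256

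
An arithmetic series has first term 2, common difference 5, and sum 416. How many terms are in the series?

Using S = n/2 × [2a + (n-1)d]
416 = n/2 × [2(2) + (n-1)(5)]
416 = n/2 × [4 + 5n - 5]
832 = n × [-1 + 5n]
5n² + (-1)n - 832 = 0
Discriminant: Δ = (-1)² - 4(5)(-832) = 1 + 16640 = 16641
√Δ = 129
n = [-(-1) + √Δ] / (2·5) = (1 + 129) / 10 = 130 / 10 = 13
(The negative root is discarded since n must be a positive integer.)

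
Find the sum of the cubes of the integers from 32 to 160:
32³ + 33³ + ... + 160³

Use ∑_{k=1}^{n} k³ = [n(n+1)/2]², then subtract the first 31 terms.
∑_{k=1}^{160} k³ = [160×161/2]² = 12880² = 165894400
∑_{k=1}^{31} k³ = [31×32/2]² = 496² = 246016
∑_{k=32}^{160} k³ = 165894400 - 246016 = 165648384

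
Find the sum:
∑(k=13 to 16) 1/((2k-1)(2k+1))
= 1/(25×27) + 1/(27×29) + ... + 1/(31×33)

Partial fractions: 1/((2k-1)(2k+1)) = (1/2)[1/(2k-1) - 1/(2k+1)]
The series telescopes:
= (1/2)[1/25 - 1/33]
= 4/825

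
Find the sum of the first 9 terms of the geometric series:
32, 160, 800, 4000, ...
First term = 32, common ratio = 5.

Sₙ = a(1 - rⁿ) / (1 - r)
S_9 = 32(1 - 5^9) / (1 - 5)
S_9 = 32(1 - 1953125) / (-4)
S_9 = 15624992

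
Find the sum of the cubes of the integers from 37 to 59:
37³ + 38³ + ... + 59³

Use ∑_{k=1}^{n} k³ = [n(n+1)/2]², then subtract the first 36 terms.
∑_{k=1}^{59} k³ = [59×60/2]² = 1770² = 3132900
∑_{k=1}^{36} k³ = [36×37/2]² = 666² = 443556
∑_{k=37}^{59} k³ = 3132900 - 443556 = 2689344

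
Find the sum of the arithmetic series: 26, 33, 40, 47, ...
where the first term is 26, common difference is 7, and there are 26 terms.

Sₙ = n/2 × (first + last)
Last term = a + (n-1)d = 26 + (26-1)×7 = 201
S_26 = 26/2 × (26 + 201)
S_26 = 26/2 × 227 = 2951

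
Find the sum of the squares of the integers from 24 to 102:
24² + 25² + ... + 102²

Use ∑_{k=1}^{n} k² = n(n+1)(2n+1)/6, then subtract the first 23 terms.
∑_{k=1}^{102} k² = 102×103×205/6 = 358955
∑_{k=1}^{23} k² = 23×24×47/6 = 4324
∑_{k=24}^{102} k² = 358955 - 4324 = 354631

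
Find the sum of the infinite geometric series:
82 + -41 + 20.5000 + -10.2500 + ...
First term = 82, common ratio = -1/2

For |r| < 1, S = a / (1 - r)
S = 82 / (1 - (-1/2))
S = 82 / (3/2)
S = 164/3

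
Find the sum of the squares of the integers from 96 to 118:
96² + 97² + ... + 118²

Use ∑_{k=1}^{n} k² = n(n+1)(2n+1)/6, then subtract the first 95 terms.
∑_{k=1}^{118} k² = 118×119×237/6 = 554659
∑_{k=1}^{95} k² = 95×96×191/6 = 290320
∑_{k=96}^{118} k² = 554659 - 290320 = 264339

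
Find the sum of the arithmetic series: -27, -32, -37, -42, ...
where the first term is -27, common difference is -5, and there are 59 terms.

Sₙ = n/2 × (first + last)
Last term = a + (n-1)d = -27 + (59-1)×(-5) = -317
S_59 = 59/2 × (-27 + (-317))
S_59 = 59/2 × (-344) = -10148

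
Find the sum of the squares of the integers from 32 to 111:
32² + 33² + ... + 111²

Use ∑_{k=1}^{n} k² = n(n+1)(2n+1)/6, then subtract the first 31 terms.
∑_{k=1}^{111} k² = 111×112×223/6 = 462056
∑_{k=1}^{31} k² = 31×32×63/6 = 10416
∑_{k=32}^{111} k² = 462056 - 10416 = 451640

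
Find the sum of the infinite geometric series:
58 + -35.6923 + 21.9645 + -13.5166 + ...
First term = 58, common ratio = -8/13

For |r| < 1, S = a / (1 - r)
S = 58 / (1 - (-8/13))
S = 58 / (21/13)
S = 754/21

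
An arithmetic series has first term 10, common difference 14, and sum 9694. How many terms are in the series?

Using S = n/2 × [2a + (n-1)d]
9694 = n/2 × [2(10) + (n-1)(14)]
9694 = n/2 × [20 + 14n - 14]
19388 = n × [6 + 14n]
14n² + (6)n - 19388 = 0
Discriminant: Δ = (6)² - 4(14)(-19388) = 36 + 1085728 = 1085764
√Δ = 1042
n = [-(6) + √Δ] / (2·14) = (-6 + 1042) / 28 = 1036 / 28 = 37
(The negative root is discarded since n must be a positive integer.)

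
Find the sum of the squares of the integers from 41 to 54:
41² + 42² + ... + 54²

Use ∑_{k=1}^{n} k² = n(n+1)(2n+1)/6, then subtract the first 40 terms.
∑_{k=1}^{54} k² = 54×55×109/6 = 53955
∑_{k=1}^{40} k² = 40×41×81/6 = 22140
∑_{k=41}^{54} k² = 53955 - 22140 = 31815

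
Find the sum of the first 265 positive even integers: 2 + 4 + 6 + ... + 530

Sum of first n even numbers = n(n+1)
= 265×266
= 70490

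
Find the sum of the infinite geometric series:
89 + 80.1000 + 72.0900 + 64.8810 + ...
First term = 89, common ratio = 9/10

For |r| < 1, S = a / (1 - r)
S = 89 / (1 - (9/10))
S = 89 / (1/10)
S = 890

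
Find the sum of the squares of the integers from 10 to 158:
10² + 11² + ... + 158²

Use ∑_{k=1}^{n} k² = n(n+1)(2n+1)/6, then subtract the first 9 terms.
∑_{k=1}^{158} k² = 158×159×317/6 = 1327279
∑_{k=1}^{9} k² = 9×10×19/6 = 285
∑_{k=10}^{158} k² = 1327279 - 285 = 1326994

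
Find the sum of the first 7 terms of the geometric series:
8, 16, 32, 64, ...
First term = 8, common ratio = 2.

Sₙ = a(1 - rⁿ) / (1 - r)
S_7 = 8(1 - 2^7) / (1 - 2)
S_7 = 8(1 - 128) / (-1)
S_7 = 1016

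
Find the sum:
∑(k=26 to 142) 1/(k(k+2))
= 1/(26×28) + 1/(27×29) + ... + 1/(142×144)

Partial fractions: 1/(k(k+2)) = (1/2)[1/k - 1/(k+2)]
Telescoping leaves the first two and last two terms:
= (1/2)[1/26 + 1/27 - 1/143 - 1/144]
= 3803/123552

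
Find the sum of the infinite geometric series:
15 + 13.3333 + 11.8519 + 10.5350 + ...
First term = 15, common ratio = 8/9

For |r| < 1, S = a / (1 - r)
S = 15 / (1 - (8/9))
S = 15 / (1/9)
S = 135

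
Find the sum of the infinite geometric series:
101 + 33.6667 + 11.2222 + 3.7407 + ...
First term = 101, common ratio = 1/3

For |r| < 1, S = a / (1 - r)
S = 101 / (1 - (1/3))
S = 101 / (2/3)
S = 303/2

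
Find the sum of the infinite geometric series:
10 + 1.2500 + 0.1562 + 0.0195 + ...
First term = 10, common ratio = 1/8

For |r| < 1, S = a / (1 - r)
S = 10 / (1 - (1/8))
S = 10 / (7/8)
S = 80/7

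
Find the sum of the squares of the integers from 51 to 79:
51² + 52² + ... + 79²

Use ∑_{k=1}^{n} k² = n(n+1)(2n+1)/6, then subtract the first 50 terms.
∑_{k=1}^{79} k² = 79×80×159/6 = 167480
∑_{k=1}^{50} k² = 50×51×101/6 = 42925
∑_{k=51}^{79} k² = 167480 - 42925 = 124555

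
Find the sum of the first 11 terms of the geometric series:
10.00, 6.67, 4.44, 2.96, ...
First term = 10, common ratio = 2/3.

Sₙ = a(1 - rⁿ) / (1 - r)
S_11 = 10(1 - (2/3)^11) / (1 - (2/3))
S_11 = 10(1 - (2048/177147)) / (1/3)
S_11 = 1750990/59049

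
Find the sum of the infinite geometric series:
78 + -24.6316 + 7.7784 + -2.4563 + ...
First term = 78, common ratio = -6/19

For |r| < 1, S = a / (1 - r)
S = 78 / (1 - (-6/19))
S = 78 / (25/19)
S = 1482/25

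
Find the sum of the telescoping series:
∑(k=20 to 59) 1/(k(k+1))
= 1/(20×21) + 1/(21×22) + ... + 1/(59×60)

Partial fractions: 1/(k(k+1)) = 1/k - 1/(k+1)
The series telescopes:
= (1/20 - 1/21) + (1/21 - 1/22) + ... + (1/59 - 1/60)
= 1/20 - 1/60
= 1/30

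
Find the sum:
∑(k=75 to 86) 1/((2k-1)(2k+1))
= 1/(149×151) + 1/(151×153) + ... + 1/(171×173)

Partial fractions: 1/((2k-1)(2k+1)) = (1/2)[1/(2k-1) - 1/(2k+1)]
The series telescopes:
= (1/2)[1/149 - 1/173]
= 12/25777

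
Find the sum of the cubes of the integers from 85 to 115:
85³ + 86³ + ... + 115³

Use ∑_{k=1}^{n} k³ = [n(n+1)/2]², then subtract the first 84 terms.
∑_{k=1}^{115} k³ = [115×116/2]² = 6670² = 44488900
∑_{k=1}^{84} k³ = [84×85/2]² = 3570² = 12744900
∑_{k=85}^{115} k³ = 44488900 - 12744900 = 31744000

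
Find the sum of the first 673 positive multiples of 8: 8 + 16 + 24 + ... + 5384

Factor out 8: = 8(1 + 2 + ... + 673) = 8 × n(n+1)/2
= 8 × 673×674/2
= 8 × 226801
= 1814408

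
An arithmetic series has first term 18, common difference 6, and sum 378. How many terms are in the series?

Using S = n/2 × [2a + (n-1)d]
378 = n/2 × [2(18) + (n-1)(6)]
378 = n/2 × [36 + 6n - 6]
756 = n × [30 + 6n]
6n² + (30)n - 756 = 0
Discriminant: Δ = (30)² - 4(6)(-756) = 900 + 18144 = 19044
√Δ = 138
n = [-(30) + √Δ] / (2·6) = (-30 + 138) / 12 = 108 / 12 = 9
(The negative root is discarded since n must be a positive integer.)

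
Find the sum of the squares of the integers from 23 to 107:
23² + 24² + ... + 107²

Use ∑_{k=1}^{n} k² = n(n+1)(2n+1)/6, then subtract the first 22 terms.
∑_{k=1}^{107} k² = 107×108×215/6 = 414090
∑_{k=1}^{22} k² = 22×23×45/6 = 3795
∑_{k=23}^{107} k² = 414090 - 3795 = 410295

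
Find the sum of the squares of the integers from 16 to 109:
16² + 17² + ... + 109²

Use ∑_{k=1}^{n} k² = n(n+1)(2n+1)/6, then subtract the first 15 terms.
∑_{k=1}^{109} k² = 109×110×219/6 = 437635
∑_{k=1}^{15} k² = 15×16×31/6 = 1240
∑_{k=16}^{109} k² = 437635 - 1240 = 436395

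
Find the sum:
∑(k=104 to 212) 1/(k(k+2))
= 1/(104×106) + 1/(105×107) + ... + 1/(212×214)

Partial fractions: 1/(k(k+2)) = (1/2)[1/k - 1/(k+2)]
Telescoping leaves the first two and last two terms:
= (1/2)[1/104 + 1/105 - 1/213 - 1/214]
= 270211/55306160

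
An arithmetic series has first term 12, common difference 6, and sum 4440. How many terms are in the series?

Using S = n/2 × [2a + (n-1)d]
4440 = n/2 × [2(12) + (n-1)(6)]
4440 = n/2 × [24 + 6n - 6]
8880 = n × [18 + 6n]
6n² + (18)n - 8880 = 0
Discriminant: Δ = (18)² - 4(6)(-8880) = 324 + 213120 = 213444
√Δ = 462
n = [-(18) + √Δ] / (2·6) = (-18 + 462) / 12 = 444 / 12 = 37
(The negative root is discarded since n must be a positive integer.)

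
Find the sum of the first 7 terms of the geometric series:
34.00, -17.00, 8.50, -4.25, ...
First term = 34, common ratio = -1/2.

Sₙ = a(1 - rⁿ) / (1 - r)
S_7 = 34(1 - (-1/2)^7) / (1 - (-1/2))
S_7 = 34(1 - (-1/128)) / (3/2)
S_7 = 731/32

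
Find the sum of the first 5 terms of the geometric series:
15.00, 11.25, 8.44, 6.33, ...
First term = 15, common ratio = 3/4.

Sₙ = a(1 - rⁿ) / (1 - r)
S_5 = 15(1 - (3/4)^5) / (1 - (3/4))
S_5 = 15(1 - (243/1024)) / (1/4)
S_5 = 11715/256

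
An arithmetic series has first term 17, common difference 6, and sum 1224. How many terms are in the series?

Using S = n/2 × [2a + (n-1)d]
1224 = n/2 × [2(17) + (n-1)(6)]
1224 = n/2 × [34 + 6n - 6]
2448 = n × [28 + 6n]
6n² + (28)n - 2448 = 0
Discriminant: Δ = (28)² - 4(6)(-2448) = 784 + 58752 = 59536
√Δ = 244
n = [-(28) + √Δ] / (2·6) = (-28 + 244) / 12 = 216 / 12 = 18
(The negative root is discarded since n must be a positive integer.)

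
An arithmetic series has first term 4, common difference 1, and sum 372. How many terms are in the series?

Using S = n/2 × [2a + (n-1)d]
372 = n/2 × [2(4) + (n-1)(1)]
372 = n/2 × [8 + 1n - 1]
744 = n × [7 + 1n]
1n² + (7)n - 744 = 0
Discriminant: Δ = (7)² - 4(1)(-744) = 49 + 2976 = 3025
√Δ = 55
n = [-(7) + √Δ] / (2·1) = (-7 + 55) / 2 = 48 / 2 = 24
(The negative root is discarded since n must be a positive integer.)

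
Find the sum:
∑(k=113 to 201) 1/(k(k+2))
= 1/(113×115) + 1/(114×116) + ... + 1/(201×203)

Partial fractions: 1/(k(k+2)) = (1/2)[1/k - 1/(k+2)]
Telescoping leaves the first two and last two terms:
= (1/2)[1/113 + 1/114 - 1/202 - 1/203]
= 511394/132059823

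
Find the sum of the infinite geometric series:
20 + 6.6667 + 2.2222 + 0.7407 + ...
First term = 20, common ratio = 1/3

For |r| < 1, S = a / (1 - r)
S = 20 / (1 - (1/3))
S = 20 / (2/3)
S = 30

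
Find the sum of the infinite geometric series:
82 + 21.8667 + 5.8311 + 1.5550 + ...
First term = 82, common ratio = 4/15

For |r| < 1, S = a / (1 - r)
S = 82 / (1 - (4/15))
S = 82 / (11/15)
S = 1230/11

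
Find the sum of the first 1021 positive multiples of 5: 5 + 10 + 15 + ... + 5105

Factor out 5: = 5(1 + 2 + ... + 1021) = 5 × n(n+1)/2
= 5 × 1021×1022/2
= 5 × 521731
= 2608655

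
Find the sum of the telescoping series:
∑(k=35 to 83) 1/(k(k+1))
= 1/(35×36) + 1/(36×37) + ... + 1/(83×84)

Partial fractions: 1/(k(k+1)) = 1/k - 1/(k+1)
The series telescopes:
= (1/35 - 1/36) + (1/36 - 1/37) + ... + (1/83 - 1/84)
= 1/35 - 1/84
= 1/60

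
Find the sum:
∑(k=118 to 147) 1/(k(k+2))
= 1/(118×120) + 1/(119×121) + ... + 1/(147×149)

Partial fractions: 1/(k(k+2)) = (1/2)[1/k - 1/(k+2)]
Telescoping leaves the first two and last two terms:
= (1/2)[1/118 + 1/119 - 1/148 - 1/149]
= 527925/309654184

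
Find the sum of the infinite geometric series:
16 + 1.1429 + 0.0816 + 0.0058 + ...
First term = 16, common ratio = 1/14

For |r| < 1, S = a / (1 - r)
S = 16 / (1 - (1/14))
S = 16 / (13/14)
S = 224/13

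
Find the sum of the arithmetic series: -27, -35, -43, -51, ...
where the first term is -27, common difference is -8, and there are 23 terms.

Sₙ = n/2 × (first + last)
Last term = a + (n-1)d = -27 + (23-1)×(-8) = -203
S_23 = 23/2 × (-27 + (-203))
S_23 = 23/2 × (-230) = -2645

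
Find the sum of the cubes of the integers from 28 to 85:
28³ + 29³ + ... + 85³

Use ∑_{k=1}^{n} k³ = [n(n+1)/2]², then subtract the first 27 terms.
∑_{k=1}^{85} k³ = [85×86/2]² = 3655² = 13359025
∑_{k=1}^{27} k³ = [27×28/2]² = 378² = 142884
∑_{k=28}^{85} k³ = 13359025 - 142884 = 13216141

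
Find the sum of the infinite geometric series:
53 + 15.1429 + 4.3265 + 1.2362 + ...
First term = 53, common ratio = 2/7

For |r| < 1, S = a / (1 - r)
S = 53 / (1 - (2/7))
S = 53 / (5/7)
S = 371/5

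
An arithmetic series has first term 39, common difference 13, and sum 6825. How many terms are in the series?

Using S = n/2 × [2a + (n-1)d]
6825 = n/2 × [2(39) + (n-1)(13)]
6825 = n/2 × [78 + 13n - 13]
13650 = n × [65 + 13n]
13n² + (65)n - 13650 = 0
Discriminant: Δ = (65)² - 4(13)(-13650) = 4225 + 709800 = 714025
√Δ = 845
n = [-(65) + √Δ] / (2·13) = (-65 + 845) / 26 = 780 / 26 = 30
(The negative root is discarded since n must be a positive integer.)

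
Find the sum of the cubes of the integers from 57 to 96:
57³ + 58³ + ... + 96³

Use ∑_{k=1}^{n} k³ = [n(n+1)/2]², then subtract the first 56 terms.
∑_{k=1}^{96} k³ = [96×97/2]² = 4656² = 21678336
∑_{k=1}^{56} k³ = [56×57/2]² = 1596² = 2547216
∑_{k=57}^{96} k³ = 21678336 - 2547216 = 19131120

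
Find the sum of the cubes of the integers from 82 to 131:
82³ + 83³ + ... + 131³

Use ∑_{k=1}^{n} k³ = [n(n+1)/2]², then subtract the first 81 terms.
∑_{k=1}^{131} k³ = [131×132/2]² = 8646² = 74753316
∑_{k=1}^{81} k³ = [81×82/2]² = 3321² = 11029041
∑_{k=82}^{131} k³ = 74753316 - 11029041 = 63724275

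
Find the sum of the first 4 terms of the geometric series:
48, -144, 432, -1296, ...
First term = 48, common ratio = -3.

Sₙ = a(1 - rⁿ) / (1 - r)
S_4 = 48(1 - (-3)^4) / (1 - (-3))
S_4 = 48(1 - 81) / (4)
S_4 = -960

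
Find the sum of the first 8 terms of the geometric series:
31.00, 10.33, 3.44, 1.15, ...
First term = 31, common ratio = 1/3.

Sₙ = a(1 - rⁿ) / (1 - r)
S_8 = 31(1 - (1/3)^8) / (1 - (1/3))
S_8 = 31(1 - (1/6561)) / (2/3)
S_8 = 101680/2187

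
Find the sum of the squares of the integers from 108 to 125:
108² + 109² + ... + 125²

Use ∑_{k=1}^{n} k² = n(n+1)(2n+1)/6, then subtract the first 107 terms.
∑_{k=1}^{125} k² = 125×126×251/6 = 658875
∑_{k=1}^{107} k² = 107×108×215/6 = 414090
∑_{k=108}^{125} k² = 658875 - 414090 = 244785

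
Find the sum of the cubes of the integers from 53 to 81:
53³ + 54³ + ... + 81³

Use ∑_{k=1}^{n} k³ = [n(n+1)/2]², then subtract the first 52 terms.
∑_{k=1}^{81} k³ = [81×82/2]² = 3321² = 11029041
∑_{k=1}^{52} k³ = [52×53/2]² = 1378² = 1898884
∑_{k=53}^{81} k³ = 11029041 - 1898884 = 9130157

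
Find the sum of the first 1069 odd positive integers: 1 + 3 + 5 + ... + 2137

Sum of first n odd numbers = n²
= 1069²
= 1142761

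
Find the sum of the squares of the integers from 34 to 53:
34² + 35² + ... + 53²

Use ∑_{k=1}^{n} k² = n(n+1)(2n+1)/6, then subtract the first 33 terms.
∑_{k=1}^{53} k² = 53×54×107/6 = 51039
∑_{k=1}^{33} k² = 33×34×67/6 = 12529
∑_{k=34}^{53} k² = 51039 - 12529 = 38510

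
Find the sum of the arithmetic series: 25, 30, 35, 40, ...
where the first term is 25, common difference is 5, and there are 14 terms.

Sₙ = n/2 × (first + last)
Last term = a + (n-1)d = 25 + (14-1)×5 = 90
S_14 = 14/2 × (25 + 90)
S_14 = 14/2 × 115 = 805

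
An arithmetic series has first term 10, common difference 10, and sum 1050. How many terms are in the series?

Using S = n/2 × [2a + (n-1)d]
1050 = n/2 × [2(10) + (n-1)(10)]
1050 = n/2 × [20 + 10n - 10]
2100 = n × [10 + 10n]
10n² + (10)n - 2100 = 0
Discriminant: Δ = (10)² - 4(10)(-2100) = 100 + 84000 = 84100
√Δ = 290
n = [-(10) + √Δ] / (2·10) = (-10 + 290) / 20 = 280 / 20 = 14
(The negative root is discarded since n must be a positive integer.)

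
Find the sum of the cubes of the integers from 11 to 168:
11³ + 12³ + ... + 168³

Use ∑_{k=1}^{n} k³ = [n(n+1)/2]², then subtract the first 10 terms.
∑_{k=1}^{168} k³ = [168×169/2]² = 14196² = 201526416
∑_{k=1}^{10} k³ = [10×11/2]² = 55² = 3025
∑_{k=11}^{168} k³ = 201526416 - 3025 = 201523391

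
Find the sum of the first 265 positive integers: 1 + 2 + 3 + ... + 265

Formula: ∑k = n(n+1)/2
= 265×266/2
= 70490/2
= 35245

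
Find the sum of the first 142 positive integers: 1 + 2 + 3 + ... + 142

Formula: ∑k = n(n+1)/2
= 142×143/2
= 20306/2
= 10153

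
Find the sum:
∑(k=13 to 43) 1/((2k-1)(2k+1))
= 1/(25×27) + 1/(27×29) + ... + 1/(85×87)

Partial fractions: 1/((2k-1)(2k+1)) = (1/2)[1/(2k-1) - 1/(2k+1)]
The series telescopes:
= (1/2)[1/25 - 1/87]
= 31/2175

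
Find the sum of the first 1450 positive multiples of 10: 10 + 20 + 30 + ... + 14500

Factor out 10: = 10(1 + 2 + ... + 1450) = 10 × n(n+1)/2
= 10 × 1450×1451/2
= 10 × 1051975
= 10519750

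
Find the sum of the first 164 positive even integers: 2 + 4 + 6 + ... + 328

Sum of first n even numbers = n(n+1)
= 164×165
= 27060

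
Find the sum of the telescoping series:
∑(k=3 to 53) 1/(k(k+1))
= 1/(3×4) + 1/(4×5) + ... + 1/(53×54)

Partial fractions: 1/(k(k+1)) = 1/k - 1/(k+1)
The series telescopes:
= (1/3 - 1/4) + (1/4 - 1/5) + ... + (1/53 - 1/54)
= 1/3 - 1/54
= 17/54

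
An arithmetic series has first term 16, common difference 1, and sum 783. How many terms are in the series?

Using S = n/2 × [2a + (n-1)d]
783 = n/2 × [2(16) + (n-1)(1)]
783 = n/2 × [32 + 1n - 1]
1566 = n × [31 + 1n]
1n² + (31)n - 1566 = 0
Discriminant: Δ = (31)² - 4(1)(-1566) = 961 + 6264 = 7225
√Δ = 85
n = [-(31) + √Δ] / (2·1) = (-31 + 85) / 2 = 54 / 2 = 27
(The negative root is discarded since n must be a positive integer.)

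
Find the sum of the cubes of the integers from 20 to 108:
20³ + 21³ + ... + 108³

Use ∑_{k=1}^{n} k³ = [n(n+1)/2]², then subtract the first 19 terms.
∑_{k=1}^{108} k³ = [108×109/2]² = 5886² = 34644996
∑_{k=1}^{19} k³ = [19×20/2]² = 190² = 36100
∑_{k=20}^{108} k³ = 34644996 - 36100 = 34608896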